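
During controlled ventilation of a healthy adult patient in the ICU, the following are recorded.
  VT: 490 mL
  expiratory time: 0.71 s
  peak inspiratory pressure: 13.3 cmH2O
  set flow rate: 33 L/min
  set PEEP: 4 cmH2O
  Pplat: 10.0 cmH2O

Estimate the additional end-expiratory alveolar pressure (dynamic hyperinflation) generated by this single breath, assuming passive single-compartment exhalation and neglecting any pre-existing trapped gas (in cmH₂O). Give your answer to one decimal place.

1.4

Flow: 33 L/min ÷ 60 = 0.55 L/s.
R = (PIP − Pplat)/V̇ = (13.3 − 10.0) / 0.55 = 3.3/0.55 = 6.0 cmH2O·s/L.
C = Vt/(Pplat − PEEP) = 490.0 / (10.0 − 4) = 490.0/6.0 = 81.667 mL/cmH2O.
τ = R × C = 6.0 × 0.08167 L/cmH2O = 0.49 s.
Fraction remaining = e^(−Te/τ) = e^(−0.71/0.49) = 0.2348; trapped volume = 490.0 × 0.2348 = 115.05 mL.
Additional alveolar pressure from trapping ≈ V_trapped / C = 115.05 / 81.667 = 1.409 cmH2O.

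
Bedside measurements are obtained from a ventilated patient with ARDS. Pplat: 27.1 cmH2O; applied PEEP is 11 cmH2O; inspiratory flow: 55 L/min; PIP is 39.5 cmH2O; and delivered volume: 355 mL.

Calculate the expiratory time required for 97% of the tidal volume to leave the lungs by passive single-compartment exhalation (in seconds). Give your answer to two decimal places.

1.05

Flow: 55 L/min ÷ 60 = 0.9167 L/s.
R = (PIP − Pplat)/V̇ = (39.5 − 27.1) / 0.9167 = 12.4/0.9167 = 13.527 cmH2O·s/L.
C = Vt/(Pplat − PEEP) = 355.0 / (27.1 − 11) = 355.0/16.1 = 22.05 mL/cmH2O.
τ = R × C = 13.527 × 0.02205 L/cmH2O = 0.2983 s.
t = −τ·ln(1 − 0.97) = −0.2983·ln(0.03) = 1.046 s.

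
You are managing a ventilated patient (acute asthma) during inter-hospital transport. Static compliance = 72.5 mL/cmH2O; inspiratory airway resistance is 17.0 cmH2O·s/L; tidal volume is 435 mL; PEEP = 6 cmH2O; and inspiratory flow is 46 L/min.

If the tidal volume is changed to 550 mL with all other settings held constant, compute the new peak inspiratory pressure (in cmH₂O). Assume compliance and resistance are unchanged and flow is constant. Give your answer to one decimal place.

26.6

Flow: 46 L/min ÷ 60 = 0.7667 L/s.
PIP = Vt/C + R·V̇ + PEEP (constant-flow equation of motion).
Only the elastic term changes: ΔPIP = ΔVt / C = (550 − 435) / 72.5 = 1.586 cmH2O.
Original PIP = 435/72.5 + 17.0×0.7667 + 6 = 25.034 cmH2O; new PIP = 25.034 + (1.586) = 26.62 cmH2O.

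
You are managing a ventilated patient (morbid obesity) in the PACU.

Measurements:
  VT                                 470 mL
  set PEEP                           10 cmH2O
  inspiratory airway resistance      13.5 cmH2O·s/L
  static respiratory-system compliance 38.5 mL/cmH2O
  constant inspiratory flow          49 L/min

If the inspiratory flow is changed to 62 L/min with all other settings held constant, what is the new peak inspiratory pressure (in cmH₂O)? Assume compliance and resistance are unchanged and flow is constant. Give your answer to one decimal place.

36.2

Flow: 49 L/min ÷ 60 = 0.8167 L/s.
New flow: 62 L/min ÷ 60 = 1.0333 L/s.
PIP = Vt/C + R·V̇ + PEEP (constant-flow equation of motion).
Only the resistive term changes: ΔPIP = R × ΔV̇ = 13.5 × (1.0333 − 0.8167) = 13.5 × 0.2166 = 2.924 cmH2O.
Original PIP = 470/38.5 + 13.5×0.8167 + 10 = 33.233 cmH2O; new PIP = 33.233 + (2.924) = 36.157 cmH2O.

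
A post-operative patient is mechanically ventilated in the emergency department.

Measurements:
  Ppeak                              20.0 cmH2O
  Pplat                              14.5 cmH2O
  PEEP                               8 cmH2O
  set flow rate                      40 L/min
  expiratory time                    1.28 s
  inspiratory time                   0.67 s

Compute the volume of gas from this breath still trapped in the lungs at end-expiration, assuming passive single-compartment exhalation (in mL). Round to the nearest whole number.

Flow: 40 L/min ÷ 60 = 0.6667 L/s.
Vt = flow × Ti = 0.6667 L/s × 0.67 s × 1000 mL/L = 446.69 mL.
R = (PIP − Pplat)/V̇ = (20.0 − 14.5) / 0.6667 = 5.5/0.6667 = 8.25 cmH2O·s/L.
C = Vt/(Pplat − PEEP) = 446.69 / (14.5 − 8) = 446.69/6.5 = 68.722 mL/cmH2O.
τ = R × C = 8.25 × 0.06872 L/cmH2O = 0.5669 s.
Fraction remaining = e^(−Te/τ) = e^(−1.28/0.5669) = 0.1046.
Trapped volume = 446.69 × 0.1046 = 46.724 mL.

47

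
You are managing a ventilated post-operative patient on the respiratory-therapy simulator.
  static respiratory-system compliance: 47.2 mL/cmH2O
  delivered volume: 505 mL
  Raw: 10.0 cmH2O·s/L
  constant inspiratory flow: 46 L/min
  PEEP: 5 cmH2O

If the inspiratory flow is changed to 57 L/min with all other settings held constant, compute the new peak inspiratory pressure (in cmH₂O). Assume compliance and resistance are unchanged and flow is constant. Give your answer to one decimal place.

Flow: 46 L/min ÷ 60 = 0.7667 L/s.
New flow: 57 L/min ÷ 60 = 0.95 L/s.
PIP = Vt/C + R·V̇ + PEEP (constant-flow equation of motion).
Only the resistive term changes: ΔPIP = R × ΔV̇ = 10.0 × (0.95 − 0.7667) = 10.0 × 0.1833 = 1.833 cmH2O.
Original PIP = 505/47.2 + 10.0×0.7667 + 5 = 23.366 cmH2O; new PIP = 23.366 + (1.833) = 25.199 cmH2O.

25.2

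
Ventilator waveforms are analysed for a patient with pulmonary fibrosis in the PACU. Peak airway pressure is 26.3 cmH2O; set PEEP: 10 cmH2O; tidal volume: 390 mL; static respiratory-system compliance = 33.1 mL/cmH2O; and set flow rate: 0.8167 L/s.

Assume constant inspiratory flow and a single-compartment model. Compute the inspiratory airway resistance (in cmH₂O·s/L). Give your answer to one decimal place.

5.5

Equation of motion (constant flow): PIP = Vt/C + R·V̇ + PEEP.
R·V̇ = PIP − Vt/C − PEEP = 26.3 − 390/33.1 − 10 = 26.3 − 11.782 − 10 = 4.518 cmH2O.
R = 4.518 / 0.8167 = 5.532 cmH2O·s/L.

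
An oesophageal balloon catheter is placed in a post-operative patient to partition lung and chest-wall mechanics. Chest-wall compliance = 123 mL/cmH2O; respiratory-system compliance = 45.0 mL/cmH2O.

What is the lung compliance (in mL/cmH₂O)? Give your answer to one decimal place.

71.0

1/CL = 1/Crs − 1/Ccw.
1/CL = 1/45.0 − 1/123 = 0.01409.
CL = 70.972 mL/cmH2O.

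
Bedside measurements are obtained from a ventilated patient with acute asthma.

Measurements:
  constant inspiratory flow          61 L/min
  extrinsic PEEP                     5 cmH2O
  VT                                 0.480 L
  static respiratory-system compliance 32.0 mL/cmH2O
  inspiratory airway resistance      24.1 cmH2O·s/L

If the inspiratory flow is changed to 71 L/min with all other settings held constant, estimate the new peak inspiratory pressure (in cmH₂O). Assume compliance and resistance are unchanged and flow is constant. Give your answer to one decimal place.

48.5

Flow: 61 L/min ÷ 60 = 1.0167 L/s.
New flow: 71 L/min ÷ 60 = 1.1833 L/s.
PIP = Vt/C + R·V̇ + PEEP (constant-flow equation of motion).
Only the resistive term changes: ΔPIP = R × ΔV̇ = 24.1 × (1.1833 − 1.0167) = 24.1 × 0.1666 = 4.015 cmH2O.
Original PIP = 480/32.0 + 24.1×1.0167 + 5 = 44.502 cmH2O; new PIP = 44.502 + (4.015) = 48.517 cmH2O.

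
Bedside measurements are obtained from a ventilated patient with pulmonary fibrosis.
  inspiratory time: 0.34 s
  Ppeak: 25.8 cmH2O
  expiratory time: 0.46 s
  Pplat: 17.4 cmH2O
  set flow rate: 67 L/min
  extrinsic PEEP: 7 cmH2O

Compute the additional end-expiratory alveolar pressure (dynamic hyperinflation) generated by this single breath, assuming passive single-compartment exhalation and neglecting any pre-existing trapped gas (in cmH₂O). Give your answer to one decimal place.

1.9

Flow: 67 L/min ÷ 60 = 1.1167 L/s.
Vt = flow × Ti = 1.1167 L/s × 0.34 s × 1000 mL/L = 379.68 mL.
R = (PIP − Pplat)/V̇ = (25.8 − 17.4) / 1.1167 = 8.4/1.1167 = 7.522 cmH2O·s/L.
C = Vt/(Pplat − PEEP) = 379.68 / (17.4 − 7) = 379.68/10.4 = 36.508 mL/cmH2O.
τ = R × C = 7.522 × 0.03651 L/cmH2O = 0.2746 s.
Fraction remaining = e^(−Te/τ) = e^(−0.46/0.2746) = 0.1873; trapped volume = 379.68 × 0.1873 = 71.114 mL.
Additional alveolar pressure from trapping ≈ V_trapped / C = 71.114 / 36.508 = 1.948 cmH2O.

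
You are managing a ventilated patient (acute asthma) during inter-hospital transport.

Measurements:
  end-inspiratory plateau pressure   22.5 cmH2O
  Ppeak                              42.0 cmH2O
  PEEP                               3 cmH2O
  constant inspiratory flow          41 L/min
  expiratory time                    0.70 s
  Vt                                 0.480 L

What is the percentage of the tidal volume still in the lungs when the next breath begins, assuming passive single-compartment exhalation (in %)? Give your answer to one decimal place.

36.9

Flow: 41 L/min ÷ 60 = 0.6833 L/s.
R = (PIP − Pplat)/V̇ = (42.0 − 22.5) / 0.6833 = 19.5/0.6833 = 28.538 cmH2O·s/L.
C = Vt/(Pplat − PEEP) = 480.0 / (22.5 − 3) = 480.0/19.5 = 24.615 mL/cmH2O.
τ = R × C = 28.538 × 0.02462 L/cmH2O = 0.7026 s.
Fraction remaining at end-expiration = e^(−Te/τ) = e^(−0.70/0.7026) = 0.3692 → 36.92%.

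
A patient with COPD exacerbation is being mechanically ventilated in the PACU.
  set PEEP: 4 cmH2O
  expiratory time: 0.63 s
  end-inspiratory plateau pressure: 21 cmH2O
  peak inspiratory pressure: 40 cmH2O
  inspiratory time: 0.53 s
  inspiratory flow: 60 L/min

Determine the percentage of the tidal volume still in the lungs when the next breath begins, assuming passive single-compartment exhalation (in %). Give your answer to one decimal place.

34.5

Flow: 60 L/min ÷ 60 = 1 L/s.
Vt = flow × Ti = 1 L/s × 0.53 s × 1000 mL/L = 530.0 mL.
R = (PIP − Pplat)/V̇ = (40 − 21) / 1 = 19.0/1 = 19.0 cmH2O·s/L.
C = Vt/(Pplat − PEEP) = 530.0 / (21 − 4) = 530.0/17.0 = 31.176 mL/cmH2O.
τ = R × C = 19.0 × 0.03118 L/cmH2O = 0.5924 s.
Fraction remaining at end-expiration = e^(−Te/τ) = e^(−0.63/0.5924) = 0.3453 → 34.53%.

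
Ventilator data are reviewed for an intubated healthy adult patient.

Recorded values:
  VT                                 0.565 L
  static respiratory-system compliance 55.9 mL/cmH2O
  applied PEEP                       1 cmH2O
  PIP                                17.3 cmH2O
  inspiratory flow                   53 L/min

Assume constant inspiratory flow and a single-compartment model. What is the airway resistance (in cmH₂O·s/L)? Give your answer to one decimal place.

7.0

Flow: 53 L/min ÷ 60 = 0.8833 L/s.
Equation of motion (constant flow): PIP = Vt/C + R·V̇ + PEEP.
R·V̇ = PIP − Vt/C − PEEP = 17.3 − 565/55.9 − 1 = 17.3 − 10.107 − 1 = 6.193 cmH2O.
R = 6.193 / 0.8833 = 7.011 cmH2O·s/L.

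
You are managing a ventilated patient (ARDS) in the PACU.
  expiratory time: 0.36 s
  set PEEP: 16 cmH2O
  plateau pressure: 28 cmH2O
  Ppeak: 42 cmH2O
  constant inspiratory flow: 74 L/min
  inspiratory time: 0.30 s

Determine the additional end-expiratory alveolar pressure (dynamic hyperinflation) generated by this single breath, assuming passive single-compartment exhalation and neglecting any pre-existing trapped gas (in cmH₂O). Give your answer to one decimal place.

4.3

Flow: 74 L/min ÷ 60 = 1.2333 L/s.
Vt = flow × Ti = 1.2333 L/s × 0.30 s × 1000 mL/L = 369.99 mL.
R = (PIP − Pplat)/V̇ = (42 − 28) / 1.2333 = 14.0/1.2333 = 11.352 cmH2O·s/L.
C = Vt/(Pplat − PEEP) = 369.99 / (28 − 16) = 369.99/12.0 = 30.833 mL/cmH2O.
τ = R × C = 11.352 × 0.03083 L/cmH2O = 0.35 s.
Fraction remaining = e^(−Te/τ) = e^(−0.36/0.35) = 0.3575; trapped volume = 369.99 × 0.3575 = 132.27 mL.
Additional alveolar pressure from trapping ≈ V_trapped / C = 132.27 / 30.833 = 4.29 cmH2O.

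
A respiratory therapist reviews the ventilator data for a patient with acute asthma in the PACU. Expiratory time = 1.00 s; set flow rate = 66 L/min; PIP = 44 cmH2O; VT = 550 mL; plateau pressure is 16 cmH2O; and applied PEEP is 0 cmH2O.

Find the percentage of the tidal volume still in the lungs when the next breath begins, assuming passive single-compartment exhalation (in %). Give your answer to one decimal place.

Flow: 66 L/min ÷ 60 = 1.1 L/s.
R = (PIP − Pplat)/V̇ = (44 − 16) / 1.1 = 28.0/1.1 = 25.455 cmH2O·s/L.
C = Vt/(Pplat − PEEP) = 550.0 / (16 − 0) = 550.0/16.0 = 34.375 mL/cmH2O.
τ = R × C = 25.455 × 0.03438 L/cmH2O = 0.8751 s.
Fraction remaining at end-expiration = e^(−Te/τ) = e^(−1.00/0.8751) = 0.3189 → 31.89%.

31.9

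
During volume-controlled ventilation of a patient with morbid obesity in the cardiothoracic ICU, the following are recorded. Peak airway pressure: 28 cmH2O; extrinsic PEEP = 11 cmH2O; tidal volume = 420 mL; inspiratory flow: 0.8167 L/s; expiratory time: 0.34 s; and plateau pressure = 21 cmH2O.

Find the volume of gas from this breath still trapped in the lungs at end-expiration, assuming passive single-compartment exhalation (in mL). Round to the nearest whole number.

R = (PIP − Pplat)/V̇ = (28 − 21) / 0.8167 = 7.0/0.8167 = 8.571 cmH2O·s/L.
C = Vt/(Pplat − PEEP) = 420.0 / (21 − 11) = 420.0/10.0 = 42.0 mL/cmH2O.
τ = R × C = 8.571 × 0.042 L/cmH2O = 0.36 s.
Fraction remaining = e^(−Te/τ) = e^(−0.34/0.36) = 0.3889.
Trapped volume = 420.0 × 0.3889 = 163.34 mL.

163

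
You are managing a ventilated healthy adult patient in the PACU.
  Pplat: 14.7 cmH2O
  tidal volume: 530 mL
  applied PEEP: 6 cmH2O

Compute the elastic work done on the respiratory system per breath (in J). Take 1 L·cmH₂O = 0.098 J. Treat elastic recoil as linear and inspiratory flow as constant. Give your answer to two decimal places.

0.23

Elastic work ≈ ½ × (Pplat − PEEP) × Vt = 0.5 × (14.7 − 6) × 0.530 L = 0.5 × 8.7 × 0.530 = 2.306 L·cmH2O.
× 0.098 J/(L·cmH2O) → 0.226 J.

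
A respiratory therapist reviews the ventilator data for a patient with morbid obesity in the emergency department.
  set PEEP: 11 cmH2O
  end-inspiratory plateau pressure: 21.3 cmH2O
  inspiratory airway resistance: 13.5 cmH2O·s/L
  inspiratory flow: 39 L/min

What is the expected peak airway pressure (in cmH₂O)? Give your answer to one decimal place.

Flow: 39 L/min ÷ 60 = 0.65 L/s.
PIP = Pplat + Raw × flow = 21.3 + 13.5 × 0.65 = 21.3 + 8.775 = 30.075 cmH2O.

30.1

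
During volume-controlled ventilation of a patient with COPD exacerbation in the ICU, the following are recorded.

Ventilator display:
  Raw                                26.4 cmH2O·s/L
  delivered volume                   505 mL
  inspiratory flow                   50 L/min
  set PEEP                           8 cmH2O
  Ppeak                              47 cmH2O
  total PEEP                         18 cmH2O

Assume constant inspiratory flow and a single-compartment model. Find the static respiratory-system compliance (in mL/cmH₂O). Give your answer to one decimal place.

72.1

Flow: 50 L/min ÷ 60 = 0.8333 L/s.
Total PEEP = 18 cmH2O (set 8 + intrinsic 10); this is the baseline alveolar pressure.
Equation of motion (constant flow): PIP = Vt/C + R·V̇ + PEEP.
Vt/C = PIP − R·V̇ − PEEP = 47 − 26.4×0.8333 − 18 = 47 − 21.999 − 18 = 7.001 cmH2O.
C = Vt / 7.001 = 505 / 7.001 = 72.133 mL/cmH2O.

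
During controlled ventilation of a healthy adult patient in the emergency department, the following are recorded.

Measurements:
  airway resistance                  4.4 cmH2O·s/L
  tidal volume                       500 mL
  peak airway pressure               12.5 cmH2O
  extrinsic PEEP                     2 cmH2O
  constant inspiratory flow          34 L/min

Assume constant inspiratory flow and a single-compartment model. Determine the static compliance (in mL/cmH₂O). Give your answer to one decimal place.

Flow: 34 L/min ÷ 60 = 0.5667 L/s.
Equation of motion (constant flow): PIP = Vt/C + R·V̇ + PEEP.
Vt/C = PIP − R·V̇ − PEEP = 12.5 − 4.4×0.5667 − 2 = 12.5 − 2.493 − 2 = 8.007 cmH2O.
C = Vt / 8.007 = 500 / 8.007 = 62.445 mL/cmH2O.

62.4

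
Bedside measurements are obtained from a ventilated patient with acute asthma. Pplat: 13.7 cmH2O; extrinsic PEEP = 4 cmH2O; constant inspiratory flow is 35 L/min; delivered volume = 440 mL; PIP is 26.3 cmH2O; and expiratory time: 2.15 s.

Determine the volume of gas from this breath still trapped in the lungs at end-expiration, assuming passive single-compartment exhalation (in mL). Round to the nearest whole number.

49

Flow: 35 L/min ÷ 60 = 0.5833 L/s.
R = (PIP − Pplat)/V̇ = (26.3 − 13.7) / 0.5833 = 12.6/0.5833 = 21.601 cmH2O·s/L.
C = Vt/(Pplat − PEEP) = 440.0 / (13.7 − 4) = 440.0/9.7 = 45.361 mL/cmH2O.
τ = R × C = 21.601 × 0.04536 L/cmH2O = 0.9798 s.
Fraction remaining = e^(−Te/τ) = e^(−2.15/0.9798) = 0.1114.
Trapped volume = 440.0 × 0.1114 = 49.016 mL.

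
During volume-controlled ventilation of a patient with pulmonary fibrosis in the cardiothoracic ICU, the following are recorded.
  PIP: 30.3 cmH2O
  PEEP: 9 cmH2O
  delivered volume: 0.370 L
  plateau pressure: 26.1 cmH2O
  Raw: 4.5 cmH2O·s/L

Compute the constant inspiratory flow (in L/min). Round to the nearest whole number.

flow = (PIP − Pplat) / Raw = (30.3 − 26.1) / 4.5 = 0.9333 L/s × 60 = 55.998 L/min.

56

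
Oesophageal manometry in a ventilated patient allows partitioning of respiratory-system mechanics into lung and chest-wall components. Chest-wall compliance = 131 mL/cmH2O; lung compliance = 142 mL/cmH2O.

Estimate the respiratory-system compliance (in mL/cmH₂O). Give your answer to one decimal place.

68.1

Lung and chest wall are elastances in series: 1/Crs = 1/CL + 1/Ccw.
1/Crs = 1/142 + 1/131 = 0.01468.
Crs = 68.12 mL/cmH2O.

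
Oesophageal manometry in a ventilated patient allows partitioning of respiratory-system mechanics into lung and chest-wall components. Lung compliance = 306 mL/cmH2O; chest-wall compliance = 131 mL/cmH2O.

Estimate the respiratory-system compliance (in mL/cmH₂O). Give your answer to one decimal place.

Lung and chest wall are elastances in series: 1/Crs = 1/CL + 1/Ccw.
1/Crs = 1/306 + 1/131 = 0.0109.
Crs = 91.743 mL/cmH2O.

91.7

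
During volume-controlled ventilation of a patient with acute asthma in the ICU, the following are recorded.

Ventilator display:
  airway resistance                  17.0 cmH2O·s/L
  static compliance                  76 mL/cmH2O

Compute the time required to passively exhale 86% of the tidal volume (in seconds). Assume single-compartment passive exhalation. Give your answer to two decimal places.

2.54

τ = R × C = 17.0 × 76 mL/cmH2O = 17.0 × 0.076 L/cmH2O = 1.292 s.
Exhaled fraction f = 1 − e^(−t/τ) → t = −τ·ln(1 − f) = −1.292·ln(0.14) = 2.54 s.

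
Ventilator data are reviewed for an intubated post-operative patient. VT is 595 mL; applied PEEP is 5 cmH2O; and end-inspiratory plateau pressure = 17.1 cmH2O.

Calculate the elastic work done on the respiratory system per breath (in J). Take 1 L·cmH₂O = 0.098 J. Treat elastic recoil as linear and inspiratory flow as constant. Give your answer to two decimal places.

0.35

Elastic work ≈ ½ × (Pplat − PEEP) × Vt = 0.5 × (17.1 − 5) × 0.595 L = 0.5 × 12.1 × 0.595 = 3.6 L·cmH2O.
× 0.098 J/(L·cmH2O) → 0.3528 J.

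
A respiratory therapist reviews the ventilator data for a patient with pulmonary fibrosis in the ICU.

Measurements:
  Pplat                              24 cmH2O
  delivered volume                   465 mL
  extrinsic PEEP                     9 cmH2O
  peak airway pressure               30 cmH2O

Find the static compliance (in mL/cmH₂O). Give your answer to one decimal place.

Cstat = Vt / (Pplat − PEEP) = 465 / (24 − 9) = 465 / 15.0 = 31.0 mL/cmH2O.

31.0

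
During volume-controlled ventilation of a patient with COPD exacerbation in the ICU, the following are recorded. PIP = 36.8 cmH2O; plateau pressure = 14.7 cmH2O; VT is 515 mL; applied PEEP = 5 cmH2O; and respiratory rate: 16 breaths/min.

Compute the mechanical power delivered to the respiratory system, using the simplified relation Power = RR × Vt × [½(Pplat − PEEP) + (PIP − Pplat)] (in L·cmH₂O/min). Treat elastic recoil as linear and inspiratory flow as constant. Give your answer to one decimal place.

222.1

Per-breath work = Vt × [½(Pplat−PEEP) + (PIP−Pplat)] = 0.515 × [0.5×9.7 + 22.1] = 0.515 × 26.95 = 13.879 L·cmH2O.
Power = 16 × 13.879 = 222.06 L·cmH2O/min.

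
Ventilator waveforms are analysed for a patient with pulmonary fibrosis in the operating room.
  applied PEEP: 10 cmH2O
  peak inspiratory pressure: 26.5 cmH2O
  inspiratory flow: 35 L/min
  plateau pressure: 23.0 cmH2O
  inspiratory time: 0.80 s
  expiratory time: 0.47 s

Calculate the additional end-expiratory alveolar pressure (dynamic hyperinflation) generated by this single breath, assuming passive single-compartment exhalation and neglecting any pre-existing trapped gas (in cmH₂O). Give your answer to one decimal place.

1.5

Flow: 35 L/min ÷ 60 = 0.5833 L/s.
Vt = flow × Ti = 0.5833 L/s × 0.80 s × 1000 mL/L = 466.64 mL.
R = (PIP − Pplat)/V̇ = (26.5 − 23.0) / 0.5833 = 3.5/0.5833 = 6.0 cmH2O·s/L.
C = Vt/(Pplat − PEEP) = 466.64 / (23.0 − 10) = 466.64/13.0 = 35.895 mL/cmH2O.
τ = R × C = 6.0 × 0.0359 L/cmH2O = 0.2154 s.
Fraction remaining = e^(−Te/τ) = e^(−0.47/0.2154) = 0.1128; trapped volume = 466.64 × 0.1128 = 52.637 mL.
Additional alveolar pressure from trapping ≈ V_trapped / C = 52.637 / 35.895 = 1.466 cmH2O.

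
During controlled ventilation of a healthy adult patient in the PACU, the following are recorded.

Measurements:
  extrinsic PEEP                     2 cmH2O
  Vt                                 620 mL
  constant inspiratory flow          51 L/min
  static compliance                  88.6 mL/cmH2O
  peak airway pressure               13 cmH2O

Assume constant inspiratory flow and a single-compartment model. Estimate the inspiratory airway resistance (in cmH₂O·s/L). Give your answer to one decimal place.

4.7

Flow: 51 L/min ÷ 60 = 0.85 L/s.
Equation of motion (constant flow): PIP = Vt/C + R·V̇ + PEEP.
R·V̇ = PIP − Vt/C − PEEP = 13 − 620/88.6 − 2 = 13 − 6.998 − 2 = 4.002 cmH2O.
R = 4.002 / 0.85 = 4.708 cmH2O·s/L.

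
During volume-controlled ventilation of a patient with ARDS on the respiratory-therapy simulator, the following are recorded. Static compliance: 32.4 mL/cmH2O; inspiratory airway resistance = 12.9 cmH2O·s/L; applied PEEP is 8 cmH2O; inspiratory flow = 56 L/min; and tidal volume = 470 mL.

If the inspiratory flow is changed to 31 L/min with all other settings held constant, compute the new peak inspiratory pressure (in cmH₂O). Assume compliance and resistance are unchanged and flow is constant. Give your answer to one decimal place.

Flow: 56 L/min ÷ 60 = 0.9333 L/s.
New flow: 31 L/min ÷ 60 = 0.5167 L/s.
PIP = Vt/C + R·V̇ + PEEP (constant-flow equation of motion).
Only the resistive term changes: ΔPIP = R × ΔV̇ = 12.9 × (0.5167 − 0.9333) = 12.9 × -0.4166 = -5.374 cmH2O.
Original PIP = 470/32.4 + 12.9×0.9333 + 8 = 34.546 cmH2O; new PIP = 34.546 + (-5.374) = 29.172 cmH2O.

29.2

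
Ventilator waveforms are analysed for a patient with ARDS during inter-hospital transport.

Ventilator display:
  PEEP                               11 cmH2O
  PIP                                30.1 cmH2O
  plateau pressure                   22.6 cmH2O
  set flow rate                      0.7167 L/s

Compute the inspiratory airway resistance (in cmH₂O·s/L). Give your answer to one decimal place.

Raw = (PIP − Pplat) / flow = (30.1 − 22.6) / 0.7167 = 7.5 / 0.7167 = 10.465 cmH2O·s/L.

10.5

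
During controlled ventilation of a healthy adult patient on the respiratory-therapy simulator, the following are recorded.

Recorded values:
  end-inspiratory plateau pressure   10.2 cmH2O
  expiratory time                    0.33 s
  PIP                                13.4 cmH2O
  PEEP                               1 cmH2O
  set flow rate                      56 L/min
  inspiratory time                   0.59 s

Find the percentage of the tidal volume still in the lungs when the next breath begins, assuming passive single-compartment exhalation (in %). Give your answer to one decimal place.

Flow: 56 L/min ÷ 60 = 0.9333 L/s.
Vt = flow × Ti = 0.9333 L/s × 0.59 s × 1000 mL/L = 550.65 mL.
R = (PIP − Pplat)/V̇ = (13.4 − 10.2) / 0.9333 = 3.2/0.9333 = 3.429 cmH2O·s/L.
C = Vt/(Pplat − PEEP) = 550.65 / (10.2 − 1) = 550.65/9.2 = 59.853 mL/cmH2O.
τ = R × C = 3.429 × 0.05985 L/cmH2O = 0.2052 s.
Fraction remaining at end-expiration = e^(−Te/τ) = e^(−0.33/0.2052) = 0.2003 → 20.03%.

20.0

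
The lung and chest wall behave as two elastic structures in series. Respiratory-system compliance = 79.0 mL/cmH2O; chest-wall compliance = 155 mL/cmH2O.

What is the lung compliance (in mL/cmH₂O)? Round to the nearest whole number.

161

1/CL = 1/Crs − 1/Ccw.
1/CL = 1/79.0 − 1/155 = 0.006207.
CL = 161.11 mL/cmH2O.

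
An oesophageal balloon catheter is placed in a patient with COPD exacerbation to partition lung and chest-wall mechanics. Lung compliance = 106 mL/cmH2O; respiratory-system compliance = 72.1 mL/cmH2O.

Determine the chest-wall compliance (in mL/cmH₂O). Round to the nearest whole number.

225

1/Ccw = 1/Crs − 1/CL.
1/Ccw = 1/72.1 − 1/106 = 0.004436.
Ccw = 225.43 mL/cmH2O.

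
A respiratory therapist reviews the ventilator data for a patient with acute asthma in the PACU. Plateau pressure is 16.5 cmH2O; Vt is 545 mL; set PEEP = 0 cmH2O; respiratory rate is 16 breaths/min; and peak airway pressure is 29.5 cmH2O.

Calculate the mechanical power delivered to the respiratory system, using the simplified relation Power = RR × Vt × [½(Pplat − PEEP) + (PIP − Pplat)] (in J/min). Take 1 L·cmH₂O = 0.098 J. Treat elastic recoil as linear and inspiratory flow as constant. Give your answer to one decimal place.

Per-breath work = Vt × [½(Pplat−PEEP) + (PIP−Pplat)] = 0.545 × [0.5×16.5 + 13.0] = 0.545 × 21.25 = 11.581 L·cmH2O.
Power = 16 × 11.581 = 185.3 L·cmH2O/min.
× 0.098 J/(L·cmH2O) → 18.159 J/min.

18.2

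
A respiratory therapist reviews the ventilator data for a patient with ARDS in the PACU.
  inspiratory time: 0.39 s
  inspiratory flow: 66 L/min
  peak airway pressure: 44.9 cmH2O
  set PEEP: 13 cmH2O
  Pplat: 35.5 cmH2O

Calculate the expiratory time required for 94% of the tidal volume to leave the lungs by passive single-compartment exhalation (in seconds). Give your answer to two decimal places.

Flow: 66 L/min ÷ 60 = 1.1 L/s.
Vt = flow × Ti = 1.1 L/s × 0.39 s × 1000 mL/L = 429.0 mL.
R = (PIP − Pplat)/V̇ = (44.9 − 35.5) / 1.1 = 9.4/1.1 = 8.545 cmH2O·s/L.
C = Vt/(Pplat − PEEP) = 429.0 / (35.5 − 13) = 429.0/22.5 = 19.067 mL/cmH2O.
τ = R × C = 8.545 × 0.01907 L/cmH2O = 0.163 s.
t = −τ·ln(1 − 0.94) = −0.163·ln(0.06) = 0.4586 s.

0.46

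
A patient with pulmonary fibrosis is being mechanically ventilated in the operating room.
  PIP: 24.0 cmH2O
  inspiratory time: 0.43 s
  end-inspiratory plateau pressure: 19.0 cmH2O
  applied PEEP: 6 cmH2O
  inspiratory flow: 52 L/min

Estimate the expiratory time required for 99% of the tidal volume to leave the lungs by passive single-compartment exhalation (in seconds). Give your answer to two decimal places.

0.76

Flow: 52 L/min ÷ 60 = 0.8667 L/s.
Vt = flow × Ti = 0.8667 L/s × 0.43 s × 1000 mL/L = 372.68 mL.
R = (PIP − Pplat)/V̇ = (24.0 − 19.0) / 0.8667 = 5.0/0.8667 = 5.769 cmH2O·s/L.
C = Vt/(Pplat − PEEP) = 372.68 / (19.0 − 6) = 372.68/13.0 = 28.668 mL/cmH2O.
τ = R × C = 5.769 × 0.02867 L/cmH2O = 0.1654 s.
t = −τ·ln(1 − 0.99) = −0.1654·ln(0.01) = 0.7617 s.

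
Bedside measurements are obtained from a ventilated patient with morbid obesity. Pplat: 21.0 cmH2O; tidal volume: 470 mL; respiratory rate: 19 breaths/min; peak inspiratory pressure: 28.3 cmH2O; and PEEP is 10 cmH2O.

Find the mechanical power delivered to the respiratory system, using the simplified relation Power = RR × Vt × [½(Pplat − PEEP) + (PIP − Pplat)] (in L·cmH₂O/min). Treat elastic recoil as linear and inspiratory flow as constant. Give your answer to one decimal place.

114.3

Per-breath work = Vt × [½(Pplat−PEEP) + (PIP−Pplat)] = 0.470 × [0.5×11.0 + 7.3] = 0.470 × 12.8 = 6.016 L·cmH2O.
Power = 19 × 6.016 = 114.3 L·cmH2O/min.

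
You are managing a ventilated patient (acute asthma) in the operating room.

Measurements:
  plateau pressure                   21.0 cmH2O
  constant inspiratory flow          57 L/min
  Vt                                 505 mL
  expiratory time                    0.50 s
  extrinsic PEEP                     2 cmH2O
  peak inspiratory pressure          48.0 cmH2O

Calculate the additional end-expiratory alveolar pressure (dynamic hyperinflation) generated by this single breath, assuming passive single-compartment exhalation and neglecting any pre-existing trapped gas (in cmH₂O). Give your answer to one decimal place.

9.8

Flow: 57 L/min ÷ 60 = 0.95 L/s.
R = (PIP − Pplat)/V̇ = (48.0 − 21.0) / 0.95 = 27.0/0.95 = 28.421 cmH2O·s/L.
C = Vt/(Pplat − PEEP) = 505.0 / (21.0 − 2) = 505.0/19.0 = 26.579 mL/cmH2O.
τ = R × C = 28.421 × 0.02658 L/cmH2O = 0.7554 s.
Fraction remaining = e^(−Te/τ) = e^(−0.50/0.7554) = 0.5159; trapped volume = 505.0 × 0.5159 = 260.53 mL.
Additional alveolar pressure from trapping ≈ V_trapped / C = 260.53 / 26.579 = 9.802 cmH2O.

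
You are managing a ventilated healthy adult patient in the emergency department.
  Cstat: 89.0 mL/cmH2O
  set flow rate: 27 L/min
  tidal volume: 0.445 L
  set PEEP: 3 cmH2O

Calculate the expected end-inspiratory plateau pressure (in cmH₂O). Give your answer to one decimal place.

Pplat = PEEP + Vt / Cstat = 3 + 445 / 89.0 = 3 + 5.0 = 8.0 cmH2O.

8.0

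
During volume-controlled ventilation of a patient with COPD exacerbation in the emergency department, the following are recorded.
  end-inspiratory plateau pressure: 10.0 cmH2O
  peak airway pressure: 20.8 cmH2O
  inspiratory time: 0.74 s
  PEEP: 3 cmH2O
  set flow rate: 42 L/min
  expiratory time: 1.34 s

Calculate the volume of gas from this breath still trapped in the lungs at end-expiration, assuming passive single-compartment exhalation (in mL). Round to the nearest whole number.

Flow: 42 L/min ÷ 60 = 0.7 L/s.
Vt = flow × Ti = 0.7 L/s × 0.74 s × 1000 mL/L = 518.0 mL.
R = (PIP − Pplat)/V̇ = (20.8 − 10.0) / 0.7 = 10.8/0.7 = 15.429 cmH2O·s/L.
C = Vt/(Pplat − PEEP) = 518.0 / (10.0 − 3) = 518.0/7.0 = 74.0 mL/cmH2O.
τ = R × C = 15.429 × 0.074 L/cmH2O = 1.142 s.
Fraction remaining = e^(−Te/τ) = e^(−1.34/1.142) = 0.3093.
Trapped volume = 518.0 × 0.3093 = 160.22 mL.

160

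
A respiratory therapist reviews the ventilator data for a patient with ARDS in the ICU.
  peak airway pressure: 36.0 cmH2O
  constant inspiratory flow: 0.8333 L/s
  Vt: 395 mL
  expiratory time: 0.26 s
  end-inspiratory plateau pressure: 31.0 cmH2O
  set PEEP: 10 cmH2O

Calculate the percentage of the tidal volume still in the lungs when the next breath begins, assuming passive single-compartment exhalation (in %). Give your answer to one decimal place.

10.0

R = (PIP − Pplat)/V̇ = (36.0 − 31.0) / 0.8333 = 5.0/0.8333 = 6.0 cmH2O·s/L.
C = Vt/(Pplat − PEEP) = 395.0 / (31.0 − 10) = 395.0/21.0 = 18.81 mL/cmH2O.
τ = R × C = 6.0 × 0.01881 L/cmH2O = 0.1129 s.
Fraction remaining at end-expiration = e^(−Te/τ) = e^(−0.26/0.1129) = 0.09997 → 9.997%.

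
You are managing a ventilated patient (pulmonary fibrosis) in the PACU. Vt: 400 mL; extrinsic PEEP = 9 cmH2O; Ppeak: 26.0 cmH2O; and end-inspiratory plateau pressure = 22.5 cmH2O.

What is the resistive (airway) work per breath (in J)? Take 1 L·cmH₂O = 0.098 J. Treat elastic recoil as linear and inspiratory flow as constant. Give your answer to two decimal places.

With constant inspiratory flow the resistive pressure is constant at PIP − Pplat = 26.0 − 22.5 = 3.5 cmH2O, so resistive work = 3.5 × 0.400 = 1.4 L·cmH2O.
× 0.098 J/(L·cmH2O) → 0.1372 J.

0.14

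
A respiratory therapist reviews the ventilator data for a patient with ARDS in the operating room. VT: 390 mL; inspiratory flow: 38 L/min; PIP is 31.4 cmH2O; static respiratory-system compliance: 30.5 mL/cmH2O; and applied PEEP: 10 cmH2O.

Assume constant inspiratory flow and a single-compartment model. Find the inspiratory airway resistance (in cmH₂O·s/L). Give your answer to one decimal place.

Flow: 38 L/min ÷ 60 = 0.6333 L/s.
Equation of motion (constant flow): PIP = Vt/C + R·V̇ + PEEP.
R·V̇ = PIP − Vt/C − PEEP = 31.4 − 390/30.5 − 10 = 31.4 − 12.787 − 10 = 8.613 cmH2O.
R = 8.613 / 0.6333 = 13.6 cmH2O·s/L.

13.6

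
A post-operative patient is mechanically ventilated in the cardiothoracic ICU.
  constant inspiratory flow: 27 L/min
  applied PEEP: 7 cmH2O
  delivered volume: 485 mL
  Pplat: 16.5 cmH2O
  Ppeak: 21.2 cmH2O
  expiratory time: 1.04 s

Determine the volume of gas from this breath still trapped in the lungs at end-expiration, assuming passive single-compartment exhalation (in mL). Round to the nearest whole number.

69

Flow: 27 L/min ÷ 60 = 0.45 L/s.
R = (PIP − Pplat)/V̇ = (21.2 − 16.5) / 0.45 = 4.7/0.45 = 10.444 cmH2O·s/L.
C = Vt/(Pplat − PEEP) = 485.0 / (16.5 − 7) = 485.0/9.5 = 51.053 mL/cmH2O.
τ = R × C = 10.444 × 0.05105 L/cmH2O = 0.5332 s.
Fraction remaining = e^(−Te/τ) = e^(−1.04/0.5332) = 0.1422.
Trapped volume = 485.0 × 0.1422 = 68.967 mL.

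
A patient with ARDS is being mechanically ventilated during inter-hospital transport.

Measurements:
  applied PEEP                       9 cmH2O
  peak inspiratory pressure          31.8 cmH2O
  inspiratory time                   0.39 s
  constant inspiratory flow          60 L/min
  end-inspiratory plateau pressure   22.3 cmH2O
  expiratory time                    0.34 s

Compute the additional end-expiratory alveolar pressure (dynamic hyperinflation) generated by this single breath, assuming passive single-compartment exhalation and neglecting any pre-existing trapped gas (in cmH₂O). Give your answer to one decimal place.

3.9

Flow: 60 L/min ÷ 60 = 1 L/s.
Vt = flow × Ti = 1 L/s × 0.39 s × 1000 mL/L = 390.0 mL.
R = (PIP − Pplat)/V̇ = (31.8 − 22.3) / 1 = 9.5/1 = 9.5 cmH2O·s/L.
C = Vt/(Pplat − PEEP) = 390.0 / (22.3 − 9) = 390.0/13.3 = 29.323 mL/cmH2O.
τ = R × C = 9.5 × 0.02932 L/cmH2O = 0.2785 s.
Fraction remaining = e^(−Te/τ) = e^(−0.34/0.2785) = 0.295; trapped volume = 390.0 × 0.295 = 115.05 mL.
Additional alveolar pressure from trapping ≈ V_trapped / C = 115.05 / 29.323 = 3.924 cmH2O.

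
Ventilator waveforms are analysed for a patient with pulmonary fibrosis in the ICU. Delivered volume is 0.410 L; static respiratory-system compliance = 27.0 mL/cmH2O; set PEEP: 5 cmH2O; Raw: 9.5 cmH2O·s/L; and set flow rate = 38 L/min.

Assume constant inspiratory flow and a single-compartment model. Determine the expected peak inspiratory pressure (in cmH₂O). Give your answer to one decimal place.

26.2

Flow: 38 L/min ÷ 60 = 0.6333 L/s.
Equation of motion (constant flow): PIP = Vt/C + R·V̇ + PEEP.
PIP = 410/27.0 + 9.5×0.6333 + 5 = 15.185 + 6.016 + 5 = 26.201 cmH2O.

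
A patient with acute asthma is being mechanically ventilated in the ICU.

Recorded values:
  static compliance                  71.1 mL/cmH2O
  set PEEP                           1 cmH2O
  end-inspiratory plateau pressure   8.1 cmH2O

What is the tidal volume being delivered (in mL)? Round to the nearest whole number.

Vt = Cstat × (Pplat − PEEP) = 71.1 × (8.1 − 1) = 71.1 × 7.1 = 504.81 mL.

505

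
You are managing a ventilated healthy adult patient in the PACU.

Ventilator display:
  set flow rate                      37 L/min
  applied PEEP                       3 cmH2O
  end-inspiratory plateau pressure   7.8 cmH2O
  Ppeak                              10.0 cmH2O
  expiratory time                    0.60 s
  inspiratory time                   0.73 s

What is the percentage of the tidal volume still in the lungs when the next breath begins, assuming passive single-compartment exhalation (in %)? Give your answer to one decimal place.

Flow: 37 L/min ÷ 60 = 0.6167 L/s.
Vt = flow × Ti = 0.6167 L/s × 0.73 s × 1000 mL/L = 450.19 mL.
R = (PIP − Pplat)/V̇ = (10.0 − 7.8) / 0.6167 = 2.2/0.6167 = 3.567 cmH2O·s/L.
C = Vt/(Pplat − PEEP) = 450.19 / (7.8 − 3) = 450.19/4.8 = 93.79 mL/cmH2O.
τ = R × C = 3.567 × 0.09379 L/cmH2O = 0.3345 s.
Fraction remaining at end-expiration = e^(−Te/τ) = e^(−0.60/0.3345) = 0.1663 → 16.63%.

16.6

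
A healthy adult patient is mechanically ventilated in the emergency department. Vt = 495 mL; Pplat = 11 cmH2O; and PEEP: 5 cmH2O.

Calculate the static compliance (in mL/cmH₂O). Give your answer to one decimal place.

Cstat = Vt / (Pplat − PEEP) = 495 / (11 − 5) = 495 / 6.0 = 82.5 mL/cmH2O.

82.5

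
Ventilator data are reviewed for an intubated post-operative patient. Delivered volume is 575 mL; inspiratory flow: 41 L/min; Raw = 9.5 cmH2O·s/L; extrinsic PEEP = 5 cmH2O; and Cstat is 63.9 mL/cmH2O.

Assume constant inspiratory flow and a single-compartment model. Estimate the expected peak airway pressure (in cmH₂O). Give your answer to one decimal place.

Flow: 41 L/min ÷ 60 = 0.6833 L/s.
Equation of motion (constant flow): PIP = Vt/C + R·V̇ + PEEP.
PIP = 575/63.9 + 9.5×0.6833 + 5 = 8.998 + 6.491 + 5 = 20.489 cmH2O.

20.5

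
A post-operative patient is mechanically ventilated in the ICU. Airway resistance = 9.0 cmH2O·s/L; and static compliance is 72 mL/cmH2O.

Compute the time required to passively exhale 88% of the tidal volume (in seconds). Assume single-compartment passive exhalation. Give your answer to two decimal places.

τ = R × C = 9.0 × 72 mL/cmH2O = 9.0 × 0.072 L/cmH2O = 0.648 s.
Exhaled fraction f = 1 − e^(−t/τ) → t = −τ·ln(1 − f) = −0.648·ln(0.12) = 1.374 s.

1.37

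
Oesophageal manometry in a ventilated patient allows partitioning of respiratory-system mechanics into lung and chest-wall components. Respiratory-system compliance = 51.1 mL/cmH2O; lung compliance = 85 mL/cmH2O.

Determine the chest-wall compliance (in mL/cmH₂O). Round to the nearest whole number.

128

1/Ccw = 1/Crs − 1/CL.
1/Ccw = 1/51.1 − 1/85 = 0.007805.
Ccw = 128.12 mL/cmH2O.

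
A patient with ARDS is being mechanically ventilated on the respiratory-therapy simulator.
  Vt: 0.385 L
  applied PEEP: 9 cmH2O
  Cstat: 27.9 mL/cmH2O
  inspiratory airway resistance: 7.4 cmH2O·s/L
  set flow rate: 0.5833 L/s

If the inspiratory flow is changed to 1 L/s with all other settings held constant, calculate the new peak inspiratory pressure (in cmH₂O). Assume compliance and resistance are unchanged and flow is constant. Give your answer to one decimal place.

30.2

PIP = Vt/C + R·V̇ + PEEP (constant-flow equation of motion).
Only the resistive term changes: ΔPIP = R × ΔV̇ = 7.4 × (1 − 0.5833) = 7.4 × 0.4167 = 3.084 cmH2O.
Original PIP = 385/27.9 + 7.4×0.5833 + 9 = 27.116 cmH2O; new PIP = 27.116 + (3.084) = 30.2 cmH2O.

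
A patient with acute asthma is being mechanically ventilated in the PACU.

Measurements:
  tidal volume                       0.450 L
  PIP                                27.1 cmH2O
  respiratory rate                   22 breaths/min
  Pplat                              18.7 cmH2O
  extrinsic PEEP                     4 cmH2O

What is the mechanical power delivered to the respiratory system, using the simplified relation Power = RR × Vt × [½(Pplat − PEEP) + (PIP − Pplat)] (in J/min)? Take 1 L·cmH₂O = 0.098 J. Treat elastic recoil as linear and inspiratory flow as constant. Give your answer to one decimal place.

15.3

Per-breath work = Vt × [½(Pplat−PEEP) + (PIP−Pplat)] = 0.450 × [0.5×14.7 + 8.4] = 0.450 × 15.75 = 7.088 L·cmH2O.
Power = 22 × 7.088 = 155.94 L·cmH2O/min.
× 0.098 J/(L·cmH2O) → 15.282 J/min.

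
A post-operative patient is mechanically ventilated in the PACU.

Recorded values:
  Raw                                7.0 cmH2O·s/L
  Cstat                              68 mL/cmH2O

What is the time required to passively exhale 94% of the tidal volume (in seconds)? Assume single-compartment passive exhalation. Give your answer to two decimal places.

1.34

τ = R × C = 7.0 × 68 mL/cmH2O = 7.0 × 0.068 L/cmH2O = 0.476 s.
Exhaled fraction f = 1 − e^(−t/τ) → t = −τ·ln(1 − f) = −0.476·ln(0.06) = 1.339 s.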